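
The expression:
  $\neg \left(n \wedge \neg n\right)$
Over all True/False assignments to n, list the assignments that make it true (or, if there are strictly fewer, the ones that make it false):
is always true.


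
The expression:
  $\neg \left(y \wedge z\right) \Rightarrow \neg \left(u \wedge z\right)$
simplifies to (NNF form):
$y \vee \neg u \vee \neg z$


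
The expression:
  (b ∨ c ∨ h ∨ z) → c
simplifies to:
c ∨ (¬b ∧ ¬h ∧ ¬z)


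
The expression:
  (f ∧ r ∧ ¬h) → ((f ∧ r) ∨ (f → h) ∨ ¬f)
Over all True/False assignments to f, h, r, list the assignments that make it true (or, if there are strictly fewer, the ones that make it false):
is always true.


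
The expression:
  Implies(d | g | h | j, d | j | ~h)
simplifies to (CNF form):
d | j | ~h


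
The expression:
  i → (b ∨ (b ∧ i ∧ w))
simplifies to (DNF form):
b ∨ ¬i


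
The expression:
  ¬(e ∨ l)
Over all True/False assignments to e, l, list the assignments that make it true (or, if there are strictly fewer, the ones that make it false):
is true only for:
  e=False, l=False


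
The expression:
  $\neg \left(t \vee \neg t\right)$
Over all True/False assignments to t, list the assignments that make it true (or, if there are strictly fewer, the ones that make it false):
is never true.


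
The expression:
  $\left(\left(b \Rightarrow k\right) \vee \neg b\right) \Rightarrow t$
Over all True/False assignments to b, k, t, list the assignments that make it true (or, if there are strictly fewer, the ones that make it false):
is false only for:
  b=False, k=False, t=False;
  b=False, k=True, t=False;
  b=True, k=True, t=False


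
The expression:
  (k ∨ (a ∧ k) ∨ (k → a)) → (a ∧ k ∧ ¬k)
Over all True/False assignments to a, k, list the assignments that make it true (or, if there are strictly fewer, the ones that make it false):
is never true.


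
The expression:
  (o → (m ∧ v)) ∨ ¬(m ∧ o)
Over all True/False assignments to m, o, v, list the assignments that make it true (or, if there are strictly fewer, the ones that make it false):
is false only for:
  m=True, o=True, v=False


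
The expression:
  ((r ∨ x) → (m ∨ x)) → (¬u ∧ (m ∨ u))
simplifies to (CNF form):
(m ∨ r) ∧ (m ∨ ¬x) ∧ (¬m ∨ ¬u)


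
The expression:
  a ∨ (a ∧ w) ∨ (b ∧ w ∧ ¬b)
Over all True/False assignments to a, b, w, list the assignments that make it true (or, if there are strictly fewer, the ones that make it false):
is true only for:
  a=True, b=False, w=False;
  a=True, b=False, w=True;
  a=True, b=True, w=False;
  a=True, b=True, w=True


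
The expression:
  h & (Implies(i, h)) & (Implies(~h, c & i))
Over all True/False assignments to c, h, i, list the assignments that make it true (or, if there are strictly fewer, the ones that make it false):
is true only for:
  c=False, h=True, i=False;
  c=False, h=True, i=True;
  c=True, h=True, i=False;
  c=True, h=True, i=True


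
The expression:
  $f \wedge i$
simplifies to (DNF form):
$f \wedge i$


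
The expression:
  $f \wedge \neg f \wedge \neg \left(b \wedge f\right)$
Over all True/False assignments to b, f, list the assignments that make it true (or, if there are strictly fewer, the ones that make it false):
is never true.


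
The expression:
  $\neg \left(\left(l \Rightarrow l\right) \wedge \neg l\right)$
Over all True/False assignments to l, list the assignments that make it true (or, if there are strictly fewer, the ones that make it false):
is true only for:
  l=True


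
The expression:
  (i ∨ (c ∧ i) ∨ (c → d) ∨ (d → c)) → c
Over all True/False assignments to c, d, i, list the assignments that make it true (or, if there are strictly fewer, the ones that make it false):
is true only for:
  c=True, d=False, i=False;
  c=True, d=False, i=True;
  c=True, d=True, i=False;
  c=True, d=True, i=True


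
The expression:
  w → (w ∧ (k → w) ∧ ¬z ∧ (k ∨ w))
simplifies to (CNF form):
¬w ∨ ¬z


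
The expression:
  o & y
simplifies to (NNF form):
o & y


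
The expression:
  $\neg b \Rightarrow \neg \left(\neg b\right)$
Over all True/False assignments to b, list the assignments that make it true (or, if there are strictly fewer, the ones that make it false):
is true only for:
  b=True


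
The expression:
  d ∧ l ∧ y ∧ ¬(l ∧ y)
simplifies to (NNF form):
False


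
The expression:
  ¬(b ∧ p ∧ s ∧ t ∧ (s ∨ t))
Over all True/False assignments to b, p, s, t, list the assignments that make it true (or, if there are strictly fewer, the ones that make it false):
is false only for:
  b=True, p=True, s=True, t=True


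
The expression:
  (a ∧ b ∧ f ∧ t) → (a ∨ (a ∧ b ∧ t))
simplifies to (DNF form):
True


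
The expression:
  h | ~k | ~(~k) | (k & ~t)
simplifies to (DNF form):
True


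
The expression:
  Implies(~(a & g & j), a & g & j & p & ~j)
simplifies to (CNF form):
a & g & j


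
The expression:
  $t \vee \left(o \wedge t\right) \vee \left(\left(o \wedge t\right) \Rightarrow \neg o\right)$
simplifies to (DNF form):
$\text{True}$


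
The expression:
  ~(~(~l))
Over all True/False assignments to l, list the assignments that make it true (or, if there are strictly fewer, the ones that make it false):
is true only for:
  l=False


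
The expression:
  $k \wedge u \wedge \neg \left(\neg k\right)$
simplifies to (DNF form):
$k \wedge u$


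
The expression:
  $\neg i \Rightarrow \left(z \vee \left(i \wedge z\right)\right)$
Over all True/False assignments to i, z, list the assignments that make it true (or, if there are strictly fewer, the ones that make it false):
is false only for:
  i=False, z=False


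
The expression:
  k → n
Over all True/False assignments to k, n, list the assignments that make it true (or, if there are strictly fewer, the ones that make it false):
is false only for:
  k=True, n=False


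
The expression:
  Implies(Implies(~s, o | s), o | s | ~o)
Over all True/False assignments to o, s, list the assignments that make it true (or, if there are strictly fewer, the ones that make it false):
is always true.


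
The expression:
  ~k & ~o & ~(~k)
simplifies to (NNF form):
False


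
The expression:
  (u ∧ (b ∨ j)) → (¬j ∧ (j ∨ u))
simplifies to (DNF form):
¬j ∨ ¬u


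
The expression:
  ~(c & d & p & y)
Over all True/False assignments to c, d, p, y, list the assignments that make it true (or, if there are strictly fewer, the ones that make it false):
is false only for:
  c=True, d=True, p=True, y=True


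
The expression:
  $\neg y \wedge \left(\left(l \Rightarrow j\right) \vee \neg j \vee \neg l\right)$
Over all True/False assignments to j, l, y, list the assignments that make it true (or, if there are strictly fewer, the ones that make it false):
is true only for:
  j=False, l=False, y=False;
  j=False, l=True, y=False;
  j=True, l=False, y=False;
  j=True, l=True, y=False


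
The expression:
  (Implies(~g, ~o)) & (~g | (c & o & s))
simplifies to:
(~g & ~o) | (c & g & o & s)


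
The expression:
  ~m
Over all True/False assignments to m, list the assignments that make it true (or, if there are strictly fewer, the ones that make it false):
is true only for:
  m=False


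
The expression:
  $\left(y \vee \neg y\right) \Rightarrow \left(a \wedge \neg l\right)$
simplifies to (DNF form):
$a \wedge \neg l$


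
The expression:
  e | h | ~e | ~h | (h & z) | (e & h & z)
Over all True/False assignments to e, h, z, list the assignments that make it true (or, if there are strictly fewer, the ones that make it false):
is always true.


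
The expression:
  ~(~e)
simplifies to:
e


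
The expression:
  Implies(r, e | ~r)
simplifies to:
e | ~r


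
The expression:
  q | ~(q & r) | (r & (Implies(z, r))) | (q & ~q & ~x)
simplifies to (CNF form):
True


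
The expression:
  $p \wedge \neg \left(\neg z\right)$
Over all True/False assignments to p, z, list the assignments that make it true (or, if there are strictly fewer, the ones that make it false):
is true only for:
  p=True, z=True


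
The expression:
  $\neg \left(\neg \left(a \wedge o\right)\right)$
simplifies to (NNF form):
$a \wedge o$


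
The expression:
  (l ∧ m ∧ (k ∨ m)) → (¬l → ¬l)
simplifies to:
True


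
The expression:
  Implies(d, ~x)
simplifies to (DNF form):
~d | ~x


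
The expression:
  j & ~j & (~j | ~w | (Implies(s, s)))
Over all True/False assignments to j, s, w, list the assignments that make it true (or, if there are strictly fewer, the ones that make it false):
is never true.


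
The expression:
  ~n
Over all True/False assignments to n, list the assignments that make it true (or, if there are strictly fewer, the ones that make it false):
is true only for:
  n=False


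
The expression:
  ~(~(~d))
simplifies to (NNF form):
~d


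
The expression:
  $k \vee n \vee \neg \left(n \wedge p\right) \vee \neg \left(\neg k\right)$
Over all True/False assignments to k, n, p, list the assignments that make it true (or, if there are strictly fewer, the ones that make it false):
is always true.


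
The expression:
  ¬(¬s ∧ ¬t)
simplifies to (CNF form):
s ∨ t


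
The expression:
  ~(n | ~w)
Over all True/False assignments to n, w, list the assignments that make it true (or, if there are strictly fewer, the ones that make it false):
is true only for:
  n=False, w=True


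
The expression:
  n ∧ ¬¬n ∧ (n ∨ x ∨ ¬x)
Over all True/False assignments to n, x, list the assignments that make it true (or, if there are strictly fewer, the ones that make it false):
is true only for:
  n=True, x=False;
  n=True, x=True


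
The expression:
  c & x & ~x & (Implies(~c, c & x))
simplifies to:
False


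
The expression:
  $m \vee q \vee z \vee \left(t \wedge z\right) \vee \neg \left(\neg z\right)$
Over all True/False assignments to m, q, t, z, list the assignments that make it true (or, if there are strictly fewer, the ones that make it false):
is false only for:
  m=False, q=False, t=False, z=False;
  m=False, q=False, t=True, z=False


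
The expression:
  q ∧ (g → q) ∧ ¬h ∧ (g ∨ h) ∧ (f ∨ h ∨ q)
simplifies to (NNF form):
g ∧ q ∧ ¬h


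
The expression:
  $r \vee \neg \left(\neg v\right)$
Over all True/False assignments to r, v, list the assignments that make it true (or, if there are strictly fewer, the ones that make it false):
is false only for:
  r=False, v=False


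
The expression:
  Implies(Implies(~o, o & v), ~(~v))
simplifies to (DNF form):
v | ~o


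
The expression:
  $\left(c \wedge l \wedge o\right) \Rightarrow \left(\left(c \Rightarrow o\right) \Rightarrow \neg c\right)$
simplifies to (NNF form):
$\neg c \vee \neg l \vee \neg o$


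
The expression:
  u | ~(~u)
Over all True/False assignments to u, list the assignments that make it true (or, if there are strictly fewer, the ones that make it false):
is true only for:
  u=True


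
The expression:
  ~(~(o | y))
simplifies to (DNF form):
o | y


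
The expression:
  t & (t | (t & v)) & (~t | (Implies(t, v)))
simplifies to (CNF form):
t & v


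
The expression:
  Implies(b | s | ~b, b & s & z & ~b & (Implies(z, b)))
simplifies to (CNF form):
False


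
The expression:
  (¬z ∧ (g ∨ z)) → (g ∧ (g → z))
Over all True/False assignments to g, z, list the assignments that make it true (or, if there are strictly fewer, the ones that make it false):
is false only for:
  g=True, z=False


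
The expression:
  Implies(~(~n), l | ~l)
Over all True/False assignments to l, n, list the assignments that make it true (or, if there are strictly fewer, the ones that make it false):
is always true.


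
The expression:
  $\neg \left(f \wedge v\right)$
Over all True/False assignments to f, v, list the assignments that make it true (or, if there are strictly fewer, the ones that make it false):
is false only for:
  f=True, v=True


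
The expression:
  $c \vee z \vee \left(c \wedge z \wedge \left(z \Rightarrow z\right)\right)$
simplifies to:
$c \vee z$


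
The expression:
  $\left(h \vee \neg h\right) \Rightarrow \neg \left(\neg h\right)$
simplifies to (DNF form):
$h$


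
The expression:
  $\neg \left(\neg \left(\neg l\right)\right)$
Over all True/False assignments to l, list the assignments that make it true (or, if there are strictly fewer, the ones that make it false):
is true only for:
  l=False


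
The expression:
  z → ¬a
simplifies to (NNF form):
¬a ∨ ¬z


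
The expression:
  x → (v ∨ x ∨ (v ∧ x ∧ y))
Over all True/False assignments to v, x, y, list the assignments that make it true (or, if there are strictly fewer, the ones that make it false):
is always true.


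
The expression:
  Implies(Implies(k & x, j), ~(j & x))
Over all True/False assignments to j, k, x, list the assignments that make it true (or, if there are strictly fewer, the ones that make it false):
is false only for:
  j=True, k=False, x=True;
  j=True, k=True, x=True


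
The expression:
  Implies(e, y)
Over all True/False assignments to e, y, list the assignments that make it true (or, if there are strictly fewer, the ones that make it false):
is false only for:
  e=True, y=False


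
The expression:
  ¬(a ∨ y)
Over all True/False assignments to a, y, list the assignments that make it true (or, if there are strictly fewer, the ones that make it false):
is true only for:
  a=False, y=False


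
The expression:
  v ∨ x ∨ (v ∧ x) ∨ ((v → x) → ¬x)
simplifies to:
True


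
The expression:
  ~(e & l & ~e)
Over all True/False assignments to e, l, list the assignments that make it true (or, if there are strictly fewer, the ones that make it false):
is always true.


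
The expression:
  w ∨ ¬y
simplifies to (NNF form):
w ∨ ¬y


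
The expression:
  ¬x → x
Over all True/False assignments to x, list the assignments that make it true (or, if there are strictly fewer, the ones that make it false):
is true only for:
  x=True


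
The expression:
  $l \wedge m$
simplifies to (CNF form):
$l \wedge m$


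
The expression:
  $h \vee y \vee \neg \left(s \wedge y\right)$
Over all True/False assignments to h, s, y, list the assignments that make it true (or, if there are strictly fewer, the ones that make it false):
is always true.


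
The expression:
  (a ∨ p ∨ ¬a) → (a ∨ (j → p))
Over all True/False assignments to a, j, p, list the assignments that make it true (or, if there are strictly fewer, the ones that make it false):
is false only for:
  a=False, j=True, p=False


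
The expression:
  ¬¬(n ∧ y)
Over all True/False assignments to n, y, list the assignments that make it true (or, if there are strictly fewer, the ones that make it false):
is true only for:
  n=True, y=True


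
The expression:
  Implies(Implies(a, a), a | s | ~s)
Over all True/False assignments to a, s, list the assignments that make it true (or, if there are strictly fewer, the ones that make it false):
is always true.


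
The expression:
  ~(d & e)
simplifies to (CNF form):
~d | ~e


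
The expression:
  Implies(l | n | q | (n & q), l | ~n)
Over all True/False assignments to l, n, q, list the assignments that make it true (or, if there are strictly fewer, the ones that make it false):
is false only for:
  l=False, n=True, q=False;
  l=False, n=True, q=True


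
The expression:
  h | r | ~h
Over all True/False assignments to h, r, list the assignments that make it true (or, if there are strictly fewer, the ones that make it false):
is always true.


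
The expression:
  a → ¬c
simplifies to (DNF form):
¬a ∨ ¬c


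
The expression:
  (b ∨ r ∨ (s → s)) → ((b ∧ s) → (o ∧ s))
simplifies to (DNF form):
o ∨ ¬b ∨ ¬s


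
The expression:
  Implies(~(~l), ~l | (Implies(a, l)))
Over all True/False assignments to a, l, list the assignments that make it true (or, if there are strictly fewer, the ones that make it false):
is always true.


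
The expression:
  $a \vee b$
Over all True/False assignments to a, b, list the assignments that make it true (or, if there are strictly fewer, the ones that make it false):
is false only for:
  a=False, b=False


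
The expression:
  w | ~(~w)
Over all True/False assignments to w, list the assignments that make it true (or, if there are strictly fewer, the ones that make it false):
is true only for:
  w=True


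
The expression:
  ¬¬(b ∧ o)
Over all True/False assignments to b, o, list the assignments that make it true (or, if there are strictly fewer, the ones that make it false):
is true only for:
  b=True, o=True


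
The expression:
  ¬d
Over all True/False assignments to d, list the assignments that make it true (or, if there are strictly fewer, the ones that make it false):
is true only for:
  d=False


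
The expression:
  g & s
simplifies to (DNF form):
g & s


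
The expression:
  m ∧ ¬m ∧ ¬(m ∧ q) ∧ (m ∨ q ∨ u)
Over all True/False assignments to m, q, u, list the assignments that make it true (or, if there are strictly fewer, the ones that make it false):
is never true.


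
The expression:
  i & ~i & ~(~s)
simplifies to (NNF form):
False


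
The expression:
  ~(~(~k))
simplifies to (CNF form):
~k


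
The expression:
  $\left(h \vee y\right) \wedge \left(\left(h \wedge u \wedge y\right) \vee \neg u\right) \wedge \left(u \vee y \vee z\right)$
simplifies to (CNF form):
$\left(h \vee y\right) \wedge \left(h \vee \neg u\right) \wedge \left(y \vee z\right) \wedge \left(y \vee \neg u\right)$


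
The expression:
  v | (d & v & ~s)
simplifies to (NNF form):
v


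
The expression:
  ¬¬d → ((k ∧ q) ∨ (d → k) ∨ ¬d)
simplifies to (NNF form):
k ∨ ¬d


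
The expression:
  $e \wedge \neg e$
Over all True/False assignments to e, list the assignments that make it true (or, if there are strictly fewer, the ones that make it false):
is never true.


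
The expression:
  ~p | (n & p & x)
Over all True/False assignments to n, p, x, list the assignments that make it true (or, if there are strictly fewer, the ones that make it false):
is false only for:
  n=False, p=True, x=False;
  n=False, p=True, x=True;
  n=True, p=True, x=False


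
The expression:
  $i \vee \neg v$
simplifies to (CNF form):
$i \vee \neg v$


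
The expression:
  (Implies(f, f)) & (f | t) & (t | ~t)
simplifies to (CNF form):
f | t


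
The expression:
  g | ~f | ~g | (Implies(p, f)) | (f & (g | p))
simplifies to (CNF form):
True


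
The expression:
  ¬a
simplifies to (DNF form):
¬a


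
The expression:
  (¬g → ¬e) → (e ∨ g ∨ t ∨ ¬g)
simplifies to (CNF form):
True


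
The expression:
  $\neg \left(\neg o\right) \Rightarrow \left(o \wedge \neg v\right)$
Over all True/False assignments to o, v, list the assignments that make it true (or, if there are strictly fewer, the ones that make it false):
is false only for:
  o=True, v=True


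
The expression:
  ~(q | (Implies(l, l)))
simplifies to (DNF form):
False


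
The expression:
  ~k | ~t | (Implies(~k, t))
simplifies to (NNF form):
True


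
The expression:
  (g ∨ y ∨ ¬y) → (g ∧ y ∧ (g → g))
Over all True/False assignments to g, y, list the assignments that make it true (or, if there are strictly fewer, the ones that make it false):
is true only for:
  g=True, y=True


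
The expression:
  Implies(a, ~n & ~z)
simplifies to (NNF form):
~a | (~n & ~z)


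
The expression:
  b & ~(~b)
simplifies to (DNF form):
b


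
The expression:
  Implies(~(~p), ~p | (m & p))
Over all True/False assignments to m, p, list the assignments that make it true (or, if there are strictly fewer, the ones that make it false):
is false only for:
  m=False, p=True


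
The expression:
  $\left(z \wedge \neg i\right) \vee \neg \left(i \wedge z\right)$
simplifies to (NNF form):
$\neg i \vee \neg z$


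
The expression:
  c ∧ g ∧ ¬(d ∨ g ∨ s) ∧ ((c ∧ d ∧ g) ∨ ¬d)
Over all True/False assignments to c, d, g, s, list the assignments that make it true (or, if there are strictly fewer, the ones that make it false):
is never true.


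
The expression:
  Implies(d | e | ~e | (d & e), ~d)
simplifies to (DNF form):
~d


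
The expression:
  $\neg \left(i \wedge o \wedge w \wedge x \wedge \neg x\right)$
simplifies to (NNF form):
$\text{True}$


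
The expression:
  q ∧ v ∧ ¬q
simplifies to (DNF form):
False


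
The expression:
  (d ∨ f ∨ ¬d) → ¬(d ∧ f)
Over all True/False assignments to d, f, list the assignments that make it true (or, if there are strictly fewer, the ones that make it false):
is false only for:
  d=True, f=True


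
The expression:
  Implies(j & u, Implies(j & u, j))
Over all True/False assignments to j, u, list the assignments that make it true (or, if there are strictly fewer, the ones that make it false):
is always true.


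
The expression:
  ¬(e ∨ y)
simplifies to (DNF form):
¬e ∧ ¬y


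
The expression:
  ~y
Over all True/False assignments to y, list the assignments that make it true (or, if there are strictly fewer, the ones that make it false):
is true only for:
  y=False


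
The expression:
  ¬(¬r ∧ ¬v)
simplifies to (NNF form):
r ∨ v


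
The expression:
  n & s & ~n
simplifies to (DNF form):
False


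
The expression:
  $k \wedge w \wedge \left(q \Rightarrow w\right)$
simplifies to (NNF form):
$k \wedge w$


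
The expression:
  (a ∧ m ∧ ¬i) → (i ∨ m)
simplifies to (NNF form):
True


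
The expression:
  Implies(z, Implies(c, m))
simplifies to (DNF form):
m | ~c | ~z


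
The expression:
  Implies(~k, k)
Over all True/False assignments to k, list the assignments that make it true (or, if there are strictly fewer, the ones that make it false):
is true only for:
  k=True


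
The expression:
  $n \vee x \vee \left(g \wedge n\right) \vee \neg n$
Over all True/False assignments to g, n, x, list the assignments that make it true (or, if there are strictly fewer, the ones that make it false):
is always true.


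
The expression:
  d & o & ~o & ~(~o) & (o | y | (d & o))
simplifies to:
False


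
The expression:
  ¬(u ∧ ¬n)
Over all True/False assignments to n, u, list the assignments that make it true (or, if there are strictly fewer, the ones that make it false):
is false only for:
  n=False, u=True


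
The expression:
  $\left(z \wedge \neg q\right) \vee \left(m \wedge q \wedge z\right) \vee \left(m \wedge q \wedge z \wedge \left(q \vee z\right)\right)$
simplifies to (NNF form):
$z \wedge \left(m \vee \neg q\right)$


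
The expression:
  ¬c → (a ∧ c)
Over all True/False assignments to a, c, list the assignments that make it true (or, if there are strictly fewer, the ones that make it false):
is true only for:
  a=False, c=True;
  a=True, c=True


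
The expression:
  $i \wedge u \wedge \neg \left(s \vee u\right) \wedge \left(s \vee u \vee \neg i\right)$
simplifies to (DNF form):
$\text{False}$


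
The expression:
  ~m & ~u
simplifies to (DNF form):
~m & ~u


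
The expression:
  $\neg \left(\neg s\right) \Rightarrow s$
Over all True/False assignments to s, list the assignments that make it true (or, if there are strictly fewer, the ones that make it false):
is always true.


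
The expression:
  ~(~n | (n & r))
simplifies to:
n & ~r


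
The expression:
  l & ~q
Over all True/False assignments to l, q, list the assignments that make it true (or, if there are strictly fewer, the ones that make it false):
is true only for:
  l=True, q=False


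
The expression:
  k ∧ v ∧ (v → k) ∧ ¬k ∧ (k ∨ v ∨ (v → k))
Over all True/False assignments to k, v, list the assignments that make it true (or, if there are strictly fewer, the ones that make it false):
is never true.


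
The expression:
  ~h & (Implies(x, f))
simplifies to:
~h & (f | ~x)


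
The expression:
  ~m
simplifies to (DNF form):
~m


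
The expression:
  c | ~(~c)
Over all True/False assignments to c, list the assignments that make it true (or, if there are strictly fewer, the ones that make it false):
is true only for:
  c=True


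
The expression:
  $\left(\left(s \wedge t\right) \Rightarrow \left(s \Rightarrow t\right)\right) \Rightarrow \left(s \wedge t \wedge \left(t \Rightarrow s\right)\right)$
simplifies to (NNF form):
$s \wedge t$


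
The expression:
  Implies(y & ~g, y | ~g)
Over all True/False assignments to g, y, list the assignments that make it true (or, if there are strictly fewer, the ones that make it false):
is always true.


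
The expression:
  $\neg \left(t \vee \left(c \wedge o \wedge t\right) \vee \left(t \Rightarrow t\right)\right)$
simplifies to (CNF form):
$\text{False}$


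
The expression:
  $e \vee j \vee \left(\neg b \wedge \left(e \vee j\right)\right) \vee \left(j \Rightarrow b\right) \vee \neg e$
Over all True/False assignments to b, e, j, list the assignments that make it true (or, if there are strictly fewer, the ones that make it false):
is always true.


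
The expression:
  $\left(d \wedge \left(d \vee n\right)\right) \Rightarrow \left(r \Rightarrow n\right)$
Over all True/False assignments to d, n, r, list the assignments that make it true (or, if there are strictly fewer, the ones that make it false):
is false only for:
  d=True, n=False, r=True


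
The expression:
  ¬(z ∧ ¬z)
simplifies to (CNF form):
True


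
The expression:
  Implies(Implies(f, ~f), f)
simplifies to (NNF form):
f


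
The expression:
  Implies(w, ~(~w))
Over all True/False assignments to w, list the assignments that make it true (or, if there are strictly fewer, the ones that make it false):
is always true.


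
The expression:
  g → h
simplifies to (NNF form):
h ∨ ¬g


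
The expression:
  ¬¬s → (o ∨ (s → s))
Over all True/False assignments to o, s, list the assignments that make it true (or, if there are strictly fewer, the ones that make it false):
is always true.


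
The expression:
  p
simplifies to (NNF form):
p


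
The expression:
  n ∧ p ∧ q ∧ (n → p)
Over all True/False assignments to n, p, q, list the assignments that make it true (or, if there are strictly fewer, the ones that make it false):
is true only for:
  n=True, p=True, q=True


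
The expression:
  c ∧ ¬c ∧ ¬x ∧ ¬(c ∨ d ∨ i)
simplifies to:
False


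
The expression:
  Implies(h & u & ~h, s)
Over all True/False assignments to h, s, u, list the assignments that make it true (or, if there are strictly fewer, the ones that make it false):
is always true.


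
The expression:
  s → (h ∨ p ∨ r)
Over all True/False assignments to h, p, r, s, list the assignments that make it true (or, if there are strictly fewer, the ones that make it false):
is false only for:
  h=False, p=False, r=False, s=True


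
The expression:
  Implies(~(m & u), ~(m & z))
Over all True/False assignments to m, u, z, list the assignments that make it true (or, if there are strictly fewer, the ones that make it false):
is false only for:
  m=True, u=False, z=True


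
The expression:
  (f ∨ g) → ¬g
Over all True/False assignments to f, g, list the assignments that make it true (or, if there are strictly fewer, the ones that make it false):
is true only for:
  f=False, g=False;
  f=True, g=False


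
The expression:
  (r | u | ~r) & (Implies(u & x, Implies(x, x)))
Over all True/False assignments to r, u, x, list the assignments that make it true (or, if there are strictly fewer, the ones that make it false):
is always true.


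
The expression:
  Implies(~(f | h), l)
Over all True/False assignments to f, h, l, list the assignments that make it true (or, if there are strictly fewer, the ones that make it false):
is false only for:
  f=False, h=False, l=False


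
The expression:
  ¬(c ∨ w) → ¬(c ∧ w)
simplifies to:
True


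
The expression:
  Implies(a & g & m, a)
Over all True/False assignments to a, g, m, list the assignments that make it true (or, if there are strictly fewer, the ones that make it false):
is always true.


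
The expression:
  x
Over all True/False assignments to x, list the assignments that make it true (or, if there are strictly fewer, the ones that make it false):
is true only for:
  x=True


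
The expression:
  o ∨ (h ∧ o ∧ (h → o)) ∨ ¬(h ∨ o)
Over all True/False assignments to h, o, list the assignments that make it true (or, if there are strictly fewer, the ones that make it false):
is false only for:
  h=True, o=False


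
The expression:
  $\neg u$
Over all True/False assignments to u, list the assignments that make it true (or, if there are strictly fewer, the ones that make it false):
is true only for:
  u=False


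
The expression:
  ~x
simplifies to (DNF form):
~x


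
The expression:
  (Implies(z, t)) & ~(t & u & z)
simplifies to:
~z | (t & ~u)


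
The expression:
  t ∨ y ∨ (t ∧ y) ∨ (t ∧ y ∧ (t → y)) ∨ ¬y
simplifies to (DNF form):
True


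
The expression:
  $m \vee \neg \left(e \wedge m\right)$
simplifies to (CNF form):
$\text{True}$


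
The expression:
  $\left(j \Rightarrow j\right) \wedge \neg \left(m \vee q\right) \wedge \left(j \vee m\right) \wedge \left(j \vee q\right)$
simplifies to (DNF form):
$j \wedge \neg m \wedge \neg q$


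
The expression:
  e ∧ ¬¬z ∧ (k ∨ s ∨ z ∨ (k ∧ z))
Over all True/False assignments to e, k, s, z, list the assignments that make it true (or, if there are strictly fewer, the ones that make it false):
is true only for:
  e=True, k=False, s=False, z=True;
  e=True, k=False, s=True, z=True;
  e=True, k=True, s=False, z=True;
  e=True, k=True, s=True, z=True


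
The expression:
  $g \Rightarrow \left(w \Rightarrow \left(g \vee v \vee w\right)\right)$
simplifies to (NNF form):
$\text{True}$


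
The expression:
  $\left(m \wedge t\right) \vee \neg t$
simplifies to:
$m \vee \neg t$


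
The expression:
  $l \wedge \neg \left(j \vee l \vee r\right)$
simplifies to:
$\text{False}$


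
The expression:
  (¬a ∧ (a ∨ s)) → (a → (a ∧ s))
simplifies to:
True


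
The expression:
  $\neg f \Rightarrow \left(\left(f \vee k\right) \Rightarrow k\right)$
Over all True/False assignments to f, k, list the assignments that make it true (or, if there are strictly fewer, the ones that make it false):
is always true.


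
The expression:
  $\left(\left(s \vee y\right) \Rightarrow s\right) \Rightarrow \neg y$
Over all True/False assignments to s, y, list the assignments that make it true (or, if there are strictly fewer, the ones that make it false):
is false only for:
  s=True, y=True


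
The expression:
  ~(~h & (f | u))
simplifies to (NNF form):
h | (~f & ~u)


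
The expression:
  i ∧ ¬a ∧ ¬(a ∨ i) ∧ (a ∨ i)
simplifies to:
False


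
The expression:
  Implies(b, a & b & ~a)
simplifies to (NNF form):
~b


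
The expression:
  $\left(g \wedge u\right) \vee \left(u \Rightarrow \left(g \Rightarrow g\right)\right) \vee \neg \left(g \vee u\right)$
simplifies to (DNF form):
$\text{True}$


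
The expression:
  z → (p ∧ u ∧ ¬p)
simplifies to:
¬z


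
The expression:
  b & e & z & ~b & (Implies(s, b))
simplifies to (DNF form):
False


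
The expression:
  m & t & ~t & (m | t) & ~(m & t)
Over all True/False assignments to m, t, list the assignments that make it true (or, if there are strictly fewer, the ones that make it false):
is never true.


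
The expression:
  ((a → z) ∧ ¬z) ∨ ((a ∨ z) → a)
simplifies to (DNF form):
a ∨ ¬z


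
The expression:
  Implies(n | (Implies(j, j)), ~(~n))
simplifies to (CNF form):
n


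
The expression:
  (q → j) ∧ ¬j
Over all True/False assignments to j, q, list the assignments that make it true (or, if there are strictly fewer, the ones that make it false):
is true only for:
  j=False, q=False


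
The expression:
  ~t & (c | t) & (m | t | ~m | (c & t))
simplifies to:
c & ~t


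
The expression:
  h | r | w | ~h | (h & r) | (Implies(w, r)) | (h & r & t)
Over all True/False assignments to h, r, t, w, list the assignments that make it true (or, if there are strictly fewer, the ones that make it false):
is always true.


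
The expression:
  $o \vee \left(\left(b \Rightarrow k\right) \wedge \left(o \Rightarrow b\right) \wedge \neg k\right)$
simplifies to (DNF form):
$o \vee \left(\neg b \wedge \neg k\right)$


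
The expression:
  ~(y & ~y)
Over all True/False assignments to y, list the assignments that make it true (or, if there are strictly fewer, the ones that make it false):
is always true.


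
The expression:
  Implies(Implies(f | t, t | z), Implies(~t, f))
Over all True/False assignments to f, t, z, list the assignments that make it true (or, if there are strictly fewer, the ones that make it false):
is false only for:
  f=False, t=False, z=False;
  f=False, t=False, z=True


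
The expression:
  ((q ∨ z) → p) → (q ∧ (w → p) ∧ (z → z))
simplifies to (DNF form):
q ∨ (z ∧ ¬p)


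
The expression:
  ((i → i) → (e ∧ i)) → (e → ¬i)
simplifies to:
¬e ∨ ¬i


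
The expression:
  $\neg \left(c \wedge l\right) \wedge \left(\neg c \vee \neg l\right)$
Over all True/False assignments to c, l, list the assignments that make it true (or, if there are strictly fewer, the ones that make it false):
is false only for:
  c=True, l=True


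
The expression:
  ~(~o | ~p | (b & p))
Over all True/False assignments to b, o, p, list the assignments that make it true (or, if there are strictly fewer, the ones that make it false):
is true only for:
  b=False, o=True, p=True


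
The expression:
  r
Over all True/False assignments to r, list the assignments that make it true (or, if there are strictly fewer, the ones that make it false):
is true only for:
  r=True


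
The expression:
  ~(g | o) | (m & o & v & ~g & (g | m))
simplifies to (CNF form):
~g & (m | ~o) & (v | ~o)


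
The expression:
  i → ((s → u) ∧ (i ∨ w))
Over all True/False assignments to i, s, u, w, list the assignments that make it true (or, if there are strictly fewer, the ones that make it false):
is false only for:
  i=True, s=True, u=False, w=False;
  i=True, s=True, u=False, w=True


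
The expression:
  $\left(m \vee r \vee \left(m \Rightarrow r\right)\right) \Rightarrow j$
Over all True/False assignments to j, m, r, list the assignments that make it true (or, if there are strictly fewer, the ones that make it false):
is true only for:
  j=True, m=False, r=False;
  j=True, m=False, r=True;
  j=True, m=True, r=False;
  j=True, m=True, r=True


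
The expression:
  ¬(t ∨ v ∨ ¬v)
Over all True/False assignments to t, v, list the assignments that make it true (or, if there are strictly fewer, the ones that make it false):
is never true.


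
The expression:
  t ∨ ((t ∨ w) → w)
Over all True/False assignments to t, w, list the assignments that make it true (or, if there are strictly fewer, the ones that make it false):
is always true.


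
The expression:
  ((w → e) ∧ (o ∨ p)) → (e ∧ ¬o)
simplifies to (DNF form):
(e ∧ ¬o) ∨ (w ∧ ¬e) ∨ (¬o ∧ ¬p)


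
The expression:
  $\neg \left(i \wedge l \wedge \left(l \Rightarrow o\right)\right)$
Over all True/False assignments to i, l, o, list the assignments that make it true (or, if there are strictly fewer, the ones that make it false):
is false only for:
  i=True, l=True, o=True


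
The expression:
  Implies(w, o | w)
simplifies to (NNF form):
True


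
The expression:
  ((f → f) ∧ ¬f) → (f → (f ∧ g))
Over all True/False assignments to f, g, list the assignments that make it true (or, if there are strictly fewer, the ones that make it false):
is always true.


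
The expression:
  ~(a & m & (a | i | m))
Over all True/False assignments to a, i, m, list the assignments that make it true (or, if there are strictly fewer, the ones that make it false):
is false only for:
  a=True, i=False, m=True;
  a=True, i=True, m=True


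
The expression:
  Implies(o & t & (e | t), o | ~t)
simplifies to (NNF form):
True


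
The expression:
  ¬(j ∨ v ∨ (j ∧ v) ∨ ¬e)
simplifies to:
e ∧ ¬j ∧ ¬v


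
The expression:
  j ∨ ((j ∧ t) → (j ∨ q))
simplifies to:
True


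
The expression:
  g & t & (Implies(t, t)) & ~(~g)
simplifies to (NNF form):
g & t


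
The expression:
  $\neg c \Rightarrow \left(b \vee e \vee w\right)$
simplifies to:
$b \vee c \vee e \vee w$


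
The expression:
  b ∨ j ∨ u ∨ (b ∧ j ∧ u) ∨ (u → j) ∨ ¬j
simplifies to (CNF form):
True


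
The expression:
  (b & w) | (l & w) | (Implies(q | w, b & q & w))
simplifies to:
(w | ~q) & (b | l | ~w)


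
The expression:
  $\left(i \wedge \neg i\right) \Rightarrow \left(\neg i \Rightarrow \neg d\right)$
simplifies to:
$\text{True}$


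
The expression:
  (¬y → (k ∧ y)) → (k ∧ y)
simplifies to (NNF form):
k ∨ ¬y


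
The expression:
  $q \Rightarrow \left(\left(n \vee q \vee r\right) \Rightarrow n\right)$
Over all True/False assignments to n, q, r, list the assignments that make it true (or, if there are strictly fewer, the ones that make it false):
is false only for:
  n=False, q=True, r=False;
  n=False, q=True, r=True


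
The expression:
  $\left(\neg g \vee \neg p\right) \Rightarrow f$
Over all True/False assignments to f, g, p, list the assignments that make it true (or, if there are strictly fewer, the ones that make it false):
is false only for:
  f=False, g=False, p=False;
  f=False, g=False, p=True;
  f=False, g=True, p=False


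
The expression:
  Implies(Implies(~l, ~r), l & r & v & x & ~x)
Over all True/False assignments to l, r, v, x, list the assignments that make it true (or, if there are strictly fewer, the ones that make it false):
is true only for:
  l=False, r=True, v=False, x=False;
  l=False, r=True, v=False, x=True;
  l=False, r=True, v=True, x=False;
  l=False, r=True, v=True, x=True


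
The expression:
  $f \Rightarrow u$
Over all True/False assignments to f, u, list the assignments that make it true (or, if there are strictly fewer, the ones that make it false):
is false only for:
  f=True, u=False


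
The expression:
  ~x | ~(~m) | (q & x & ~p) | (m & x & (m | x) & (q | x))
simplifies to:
m | ~x | (q & ~p)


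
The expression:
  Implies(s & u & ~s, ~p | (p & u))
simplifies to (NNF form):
True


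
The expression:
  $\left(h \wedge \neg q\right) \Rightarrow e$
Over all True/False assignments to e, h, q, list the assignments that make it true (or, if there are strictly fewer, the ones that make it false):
is false only for:
  e=False, h=True, q=False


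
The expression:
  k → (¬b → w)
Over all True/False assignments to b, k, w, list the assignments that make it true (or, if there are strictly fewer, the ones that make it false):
is false only for:
  b=False, k=True, w=False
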